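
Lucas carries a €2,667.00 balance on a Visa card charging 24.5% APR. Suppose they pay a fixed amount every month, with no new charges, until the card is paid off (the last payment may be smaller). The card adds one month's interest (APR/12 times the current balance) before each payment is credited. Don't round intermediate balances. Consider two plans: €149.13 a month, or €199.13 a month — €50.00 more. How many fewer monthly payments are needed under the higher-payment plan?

Monthly rate r = 24.5%/12 = 2.04167% = 0.0204167.
At €149.13/mo: n = ⌈−ln(1 − rB₀/P)/ln(1+r)⌉ = 23 payments (last €71.85); total interest = total paid − €2,667.00 = €685.71.
At €199.13/mo: 16 payments (last €160.68); total interest €480.63.
Payments saved = 23 − 16 = 7.

7 fewer payments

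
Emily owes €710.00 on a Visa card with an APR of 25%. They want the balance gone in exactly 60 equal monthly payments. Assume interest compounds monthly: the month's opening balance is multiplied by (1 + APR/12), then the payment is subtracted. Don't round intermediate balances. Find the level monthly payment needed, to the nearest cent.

Monthly rate r = 25%/12 = 2.08333% = 0.0208333.
Level-payment amortization: P = B₀·r / (1 − (1+r)^(−n)) = 710.00·0.0208333 / (1 − 1.02083^(−60)).
Denominator 1 − (1+r)^(−60) = 0.70979196.
P = 14.7917 / 0.70979196 ≈ 20.84.

€20.84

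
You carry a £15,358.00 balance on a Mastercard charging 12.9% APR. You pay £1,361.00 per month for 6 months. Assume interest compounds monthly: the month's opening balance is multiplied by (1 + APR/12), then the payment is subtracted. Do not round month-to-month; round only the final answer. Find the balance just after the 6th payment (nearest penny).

Monthly rate r = 12.9%/12 = 1.075% = 0.01075.
Each month: B ← B·(1+r) − £1,361.00.
Month 1: interest £165.10; balance after payment £14,162.10.
Month 2: interest £152.24; balance after payment £12,953.34.
Month 3: interest £139.25; balance after payment £11,731.59.
Month 4: interest £126.11; balance after payment £10,496.70.
Month 5: interest £112.84; balance after payment £9,248.54.
Month 6: interest £99.42; balance after payment £7,986.97.

£7,986.97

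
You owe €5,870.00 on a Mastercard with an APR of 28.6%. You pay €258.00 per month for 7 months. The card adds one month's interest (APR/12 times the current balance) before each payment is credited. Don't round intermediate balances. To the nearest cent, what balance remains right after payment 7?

Monthly rate r = 28.6%/12 = 2.38333% = 0.0238333.
Each month: B ← B·(1+r) − €258.00.
Month 1: interest €139.90; balance after payment €5,751.90.
Month 2: interest €137.09; balance after payment €5,630.99.
Month 3: interest €134.21; balance after payment €5,507.19.
Month 4: interest €131.25; balance after payment €5,380.45.
Month 5: interest €128.23; balance after payment €5,250.68.
Month 6: interest €125.14; balance after payment €5,117.82.
Month 7: interest €121.97; balance after payment €4,981.80.

€4,981.80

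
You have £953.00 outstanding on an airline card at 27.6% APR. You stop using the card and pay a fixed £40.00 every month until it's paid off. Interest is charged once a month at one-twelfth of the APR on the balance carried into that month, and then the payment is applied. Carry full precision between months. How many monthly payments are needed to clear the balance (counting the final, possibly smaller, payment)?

35 months

Monthly rate r = 27.6%/12 = 2.3% = 0.023.
Recurrence: B ← B·(1+r) − £40.00.
Month 1: interest £21.92; balance after payment £934.92.
Month 2: interest £21.50; balance after payment £916.42.
Closed form: n = −ln(1 − rB₀/P)/ln(1+r) = −ln(0.45203)/ln(1.023) ≈ 34.918, so the balance reaches zero during payment 35.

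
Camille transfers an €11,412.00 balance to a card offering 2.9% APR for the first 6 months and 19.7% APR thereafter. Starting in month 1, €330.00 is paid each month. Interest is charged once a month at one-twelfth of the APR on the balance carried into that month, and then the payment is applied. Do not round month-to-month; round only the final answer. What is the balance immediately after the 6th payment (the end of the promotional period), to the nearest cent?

Promo months 1–6 at r₀ = 2.9%/12 = 0.00241667; months 7+ at r₁ = 19.7%/12 = 0.0164167.
After month 6: iterate B ← B·(1+r₀) − €330.00 for 6 months → €9,586.48.

€9,586.48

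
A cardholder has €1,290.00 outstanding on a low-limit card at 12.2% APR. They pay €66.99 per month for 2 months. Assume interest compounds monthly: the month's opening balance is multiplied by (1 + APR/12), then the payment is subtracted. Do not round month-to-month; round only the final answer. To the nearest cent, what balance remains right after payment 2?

€1,181.70

Monthly rate r = 12.2%/12 = 1.01667% = 0.0101667.
Each month: B ← B·(1+r) − €66.99.
Month 1: interest €13.11; balance after payment €1,236.12.
Month 2: interest €12.57; balance after payment €1,181.70.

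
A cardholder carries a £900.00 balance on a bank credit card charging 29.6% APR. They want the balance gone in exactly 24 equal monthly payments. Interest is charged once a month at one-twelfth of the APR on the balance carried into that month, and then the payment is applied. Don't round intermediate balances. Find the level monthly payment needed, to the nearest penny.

Monthly rate r = 29.6%/12 = 2.46667% = 0.0246667.
Level-payment amortization: P = B₀·r / (1 − (1+r)^(−n)) = 900.00·0.0246667 / (1 − 1.02467^(−24)).
Denominator 1 − (1+r)^(−24) = 0.44279193.
P = 22.2 / 0.44279193 ≈ 50.14.

£50.14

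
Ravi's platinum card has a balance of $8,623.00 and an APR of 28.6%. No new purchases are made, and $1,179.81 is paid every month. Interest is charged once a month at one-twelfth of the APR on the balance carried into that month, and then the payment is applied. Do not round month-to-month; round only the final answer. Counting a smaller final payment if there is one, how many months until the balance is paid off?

9 months

Monthly rate r = 28.6%/12 = 2.38333% = 0.0238333.
Recurrence: B ← B·(1+r) − $1,179.81.
Month 1: interest $205.51; balance after payment $7,648.70.
Month 2: interest $182.29; balance after payment $6,651.19.
Closed form: n = −ln(1 − rB₀/P)/ln(1+r) = −ln(0.82581)/ln(1.02383) ≈ 8.126, so the balance reaches zero during payment 9.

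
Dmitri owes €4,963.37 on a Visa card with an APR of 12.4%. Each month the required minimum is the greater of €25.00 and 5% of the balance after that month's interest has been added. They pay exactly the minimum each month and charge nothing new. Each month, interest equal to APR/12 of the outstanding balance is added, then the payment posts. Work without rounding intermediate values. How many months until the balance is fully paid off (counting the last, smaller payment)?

Monthly rate r = 12.4%/12 = 1.03333% = 0.0103333.
While 5% of the post-interest balance exceeds €25.00, each month B ← (B·(1+r))·(1 − 0.05), i.e. B shrinks by the factor (1+r)·0.95 = 0.95982.
This holds for months 1–57. Entering month 58 the balance is €479.19; 5% of the post-interest balance is now below €25.00, so the flat €25.00 minimum applies from here.
From month 58 a fixed €25.00 at rate r clears €479.19 in 22 more payments. Total: 57 + 22 = 79 months.

79 months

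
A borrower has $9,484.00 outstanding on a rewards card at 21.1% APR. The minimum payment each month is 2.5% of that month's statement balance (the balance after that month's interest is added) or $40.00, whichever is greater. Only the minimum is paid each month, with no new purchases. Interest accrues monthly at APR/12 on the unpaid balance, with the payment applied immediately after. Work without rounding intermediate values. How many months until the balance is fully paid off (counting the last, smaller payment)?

296 months

Monthly rate r = 21.1%/12 = 1.75833% = 0.0175833.
While 2.5% of the post-interest balance exceeds $40.00, each month B ← (B·(1+r))·(1 − 0.025), i.e. B shrinks by the factor (1+r)·0.975 = 0.99214.
This holds for months 1–228. Entering month 229 the balance is $1,570.36; 2.5% of the post-interest balance is now below $40.00, so the flat $40.00 minimum applies from here.
From month 229 a fixed $40.00 at rate r clears $1,570.36 in 68 more payments. Total: 228 + 68 = 296 months.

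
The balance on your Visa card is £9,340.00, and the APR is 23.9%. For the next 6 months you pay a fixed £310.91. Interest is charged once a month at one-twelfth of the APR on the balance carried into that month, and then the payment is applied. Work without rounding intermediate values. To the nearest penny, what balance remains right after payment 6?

£8,552.35

Monthly rate r = 23.9%/12 = 1.99167% = 0.0199167.
Each month: B ← B·(1+r) − £310.91.
Month 1: interest £186.02; balance after payment £9,215.11.
Month 2: interest £183.53; balance after payment £9,087.74.
Month 3: interest £181.00; balance after payment £8,957.82.
Month 4: interest £178.41; balance after payment £8,825.32.
Month 5: interest £175.77; balance after payment £8,690.18.
Month 6: interest £173.08; balance after payment £8,552.35.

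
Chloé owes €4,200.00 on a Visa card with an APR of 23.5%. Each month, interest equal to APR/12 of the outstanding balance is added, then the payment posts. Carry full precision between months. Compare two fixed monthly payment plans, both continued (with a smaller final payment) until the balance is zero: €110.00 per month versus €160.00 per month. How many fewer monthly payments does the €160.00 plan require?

Monthly rate r = 23.5%/12 = 1.95833% = 0.0195833.
At €110.00/mo: n = ⌈−ln(1 − rB₀/P)/ln(1+r)⌉ = 72 payments (last €1.53); total interest = total paid − €4,200.00 = €3,611.53.
At €160.00/mo: 38 payments (last €34.05); total interest €1,754.05.
Payments saved = 72 − 38 = 34.

34 fewer payments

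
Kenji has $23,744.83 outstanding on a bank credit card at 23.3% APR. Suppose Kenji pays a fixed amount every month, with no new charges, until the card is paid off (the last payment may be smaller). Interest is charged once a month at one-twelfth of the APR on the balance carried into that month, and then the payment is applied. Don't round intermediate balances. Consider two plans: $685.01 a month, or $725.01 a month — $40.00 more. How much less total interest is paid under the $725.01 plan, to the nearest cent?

Monthly rate r = 23.3%/12 = 1.94167% = 0.0194167.
At $685.01/mo: n = ⌈−ln(1 − rB₀/P)/ln(1+r)⌉ = 59 payments (last $92.41); total interest = total paid − $23,744.83 = $16,078.16.
At $725.01/mo: 53 payments (last $393.11); total interest $14,348.80.
Interest saved = $16,078.16 − $14,348.80 = $1,729.36.

$1,729.36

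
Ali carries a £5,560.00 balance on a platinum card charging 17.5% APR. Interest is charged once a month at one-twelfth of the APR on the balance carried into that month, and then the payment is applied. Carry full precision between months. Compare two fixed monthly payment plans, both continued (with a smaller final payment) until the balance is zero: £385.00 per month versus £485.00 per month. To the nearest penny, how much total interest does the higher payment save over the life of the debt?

£160.23

Monthly rate r = 17.5%/12 = 1.45833% = 0.0145833.
At £385.00/mo: n = ⌈−ln(1 − rB₀/P)/ln(1+r)⌉ = 17 payments (last £129.37); total interest = total paid − £5,560.00 = £729.37.
At £485.00/mo: 13 payments (last £309.14); total interest £569.14.
Interest saved = £729.37 − £569.14 = £160.23.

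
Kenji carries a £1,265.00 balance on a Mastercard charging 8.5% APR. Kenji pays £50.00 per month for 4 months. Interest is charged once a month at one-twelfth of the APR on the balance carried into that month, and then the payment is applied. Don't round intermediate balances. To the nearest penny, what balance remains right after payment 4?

£1,099.09

Monthly rate r = 8.5%/12 = 0.708333% = 0.00708333.
Each month: B ← B·(1+r) − £50.00.
Month 1: interest £8.96; balance after payment £1,223.96.
Month 2: interest £8.67; balance after payment £1,182.63.
Month 3: interest £8.38; balance after payment £1,141.01.
Month 4: interest £8.08; balance after payment £1,099.09.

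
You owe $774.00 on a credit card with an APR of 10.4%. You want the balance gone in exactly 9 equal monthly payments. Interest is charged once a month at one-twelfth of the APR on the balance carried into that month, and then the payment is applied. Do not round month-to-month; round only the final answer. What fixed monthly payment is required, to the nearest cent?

Monthly rate r = 10.4%/12 = 0.866667% = 0.00866667.
Level-payment amortization: P = B₀·r / (1 − (1+r)^(−n)) = 774.00·0.00866667 / (1 − 1.00867^(−9)).
Denominator 1 − (1+r)^(−9) = 0.0747246779.
P = 6.708 / 0.0747246779 ≈ 89.77.

$89.77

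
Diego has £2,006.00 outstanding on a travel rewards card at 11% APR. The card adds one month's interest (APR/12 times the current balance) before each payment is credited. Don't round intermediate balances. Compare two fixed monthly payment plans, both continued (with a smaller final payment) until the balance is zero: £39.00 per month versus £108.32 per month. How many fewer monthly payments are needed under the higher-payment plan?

Monthly rate r = 11%/12 = 0.916667% = 0.00916667.
At £39.00/mo: n = ⌈−ln(1 − rB₀/P)/ln(1+r)⌉ = 70 payments (last £34.58); total interest = total paid − £2,006.00 = £719.58.
At £108.32/mo: 21 payments (last £42.16); total interest £202.56.
Payments saved = 70 − 21 = 49.

49 fewer payments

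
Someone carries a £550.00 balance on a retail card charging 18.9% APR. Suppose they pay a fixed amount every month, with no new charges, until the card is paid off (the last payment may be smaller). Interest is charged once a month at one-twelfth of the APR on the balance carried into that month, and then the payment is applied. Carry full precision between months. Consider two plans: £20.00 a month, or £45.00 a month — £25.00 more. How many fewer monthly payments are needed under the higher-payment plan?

23 fewer payments

Monthly rate r = 18.9%/12 = 1.575% = 0.01575.
At £20.00/mo: n = ⌈−ln(1 − rB₀/P)/ln(1+r)⌉ = 37 payments (last £6.48); total interest = total paid − £550.00 = £176.48.
At £45.00/mo: 14 payments (last £30.77); total interest £65.77.
Payments saved = 37 − 14 = 23.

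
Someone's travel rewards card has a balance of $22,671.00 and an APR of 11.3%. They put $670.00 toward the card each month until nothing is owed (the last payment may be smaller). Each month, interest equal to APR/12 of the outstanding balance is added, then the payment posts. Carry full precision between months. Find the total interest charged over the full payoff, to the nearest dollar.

Monthly rate r = 11.3%/12 = 0.941667% = 0.00941667.
Payoff takes n = ⌈−ln(1 − rB₀/P)/ln(1+r)⌉ = ⌈40.934⌉ = 41 payments; the last is $625.86.
Total paid = 40·$670.00 + $625.86 = $27,425.86.
Total interest = total paid − principal = $27,425.86 − $22,671.00 = $4,754.86.

$4,755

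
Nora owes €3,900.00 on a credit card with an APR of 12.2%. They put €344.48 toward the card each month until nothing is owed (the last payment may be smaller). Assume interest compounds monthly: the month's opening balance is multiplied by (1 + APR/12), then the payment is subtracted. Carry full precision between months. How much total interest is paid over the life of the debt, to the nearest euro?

Monthly rate r = 12.2%/12 = 1.01667% = 0.0101667.
Payoff takes n = ⌈−ln(1 − rB₀/P)/ln(1+r)⌉ = ⌈12.089⌉ = 13 payments; the last is €30.72.
Total paid = 12·€344.48 + €30.72 = €4,164.48.
Total interest = total paid − principal = €4,164.48 − €3,900.00 = €264.48.

€264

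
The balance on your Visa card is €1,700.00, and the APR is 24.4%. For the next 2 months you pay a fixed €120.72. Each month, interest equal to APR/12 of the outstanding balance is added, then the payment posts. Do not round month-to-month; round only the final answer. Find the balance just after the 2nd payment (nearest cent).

€1,525.94

Monthly rate r = 24.4%/12 = 2.03333% = 0.0203333.
Each month: B ← B·(1+r) − €120.72.
Month 1: interest €34.57; balance after payment €1,613.85.
Month 2: interest €32.81; balance after payment €1,525.94.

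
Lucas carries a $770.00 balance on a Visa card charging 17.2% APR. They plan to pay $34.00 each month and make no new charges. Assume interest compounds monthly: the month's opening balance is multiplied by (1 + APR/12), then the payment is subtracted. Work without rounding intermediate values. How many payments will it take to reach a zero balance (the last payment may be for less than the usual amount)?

28 months

Monthly rate r = 17.2%/12 = 1.43333% = 0.0143333.
Recurrence: B ← B·(1+r) − $34.00.
Month 1: interest $11.04; balance after payment $747.04.
Month 2: interest $10.71; balance after payment $723.74.
Closed form: n = −ln(1 − rB₀/P)/ln(1+r) = −ln(0.67539)/ln(1.01433) ≈ 27.577, so the balance reaches zero during payment 28.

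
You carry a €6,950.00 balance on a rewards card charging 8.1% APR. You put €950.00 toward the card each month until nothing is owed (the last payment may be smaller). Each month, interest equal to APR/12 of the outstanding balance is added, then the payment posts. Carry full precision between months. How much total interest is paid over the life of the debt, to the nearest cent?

€202.29

Monthly rate r = 8.1%/12 = 0.675% = 0.00675.
Payoff takes n = ⌈−ln(1 − rB₀/P)/ln(1+r)⌉ = ⌈7.528⌉ = 8 payments; the last is €502.29.
Total paid = 7·€950.00 + €502.29 = €7,152.29.
Total interest = total paid − principal = €7,152.29 − €6,950.00 = €202.29.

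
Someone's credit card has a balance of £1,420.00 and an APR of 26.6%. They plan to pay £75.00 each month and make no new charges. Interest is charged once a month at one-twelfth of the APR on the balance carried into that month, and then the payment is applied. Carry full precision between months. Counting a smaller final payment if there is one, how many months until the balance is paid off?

Monthly rate r = 26.6%/12 = 2.21667% = 0.0221667.
Recurrence: B ← B·(1+r) − £75.00.
Month 1: interest £31.48; balance after payment £1,376.48.
Month 2: interest £30.51; balance after payment £1,331.99.
Closed form: n = −ln(1 − rB₀/P)/ln(1+r) = −ln(0.58031)/ln(1.02217) ≈ 24.821, so the balance reaches zero during payment 25.

25 months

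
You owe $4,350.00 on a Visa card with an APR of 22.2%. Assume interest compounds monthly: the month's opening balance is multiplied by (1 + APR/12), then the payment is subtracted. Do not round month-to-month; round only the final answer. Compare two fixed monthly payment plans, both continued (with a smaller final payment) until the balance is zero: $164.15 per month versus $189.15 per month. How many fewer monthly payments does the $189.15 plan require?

6 fewer payments

Monthly rate r = 22.2%/12 = 1.85% = 0.0185.
At $164.15/mo: n = ⌈−ln(1 − rB₀/P)/ln(1+r)⌉ = 37 payments (last $124.98); total interest = total paid − $4,350.00 = $1,684.38.
At $189.15/mo: 31 payments (last $44.16); total interest $1,368.66.
Payments saved = 37 − 31 = 6.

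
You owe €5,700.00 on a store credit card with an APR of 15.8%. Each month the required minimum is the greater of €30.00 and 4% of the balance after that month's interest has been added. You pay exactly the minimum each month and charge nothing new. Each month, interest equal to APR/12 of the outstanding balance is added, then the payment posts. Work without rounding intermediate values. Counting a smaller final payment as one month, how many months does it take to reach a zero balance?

104 months

Monthly rate r = 15.8%/12 = 1.31667% = 0.0131667.
While 4% of the post-interest balance exceeds €30.00, each month B ← (B·(1+r))·(1 − 0.04), i.e. B shrinks by the factor (1+r)·0.96 = 0.97264.
This holds for months 1–74. Entering month 75 the balance is €731.70; 4% of the post-interest balance is now below €30.00, so the flat €30.00 minimum applies from here.
From month 75 a fixed €30.00 at rate r clears €731.70 in 30 more payments. Total: 74 + 30 = 104 months.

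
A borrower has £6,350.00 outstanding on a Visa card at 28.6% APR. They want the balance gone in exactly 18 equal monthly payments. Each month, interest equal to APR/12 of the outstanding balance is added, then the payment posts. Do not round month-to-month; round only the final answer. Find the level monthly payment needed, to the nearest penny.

£437.97

Monthly rate r = 28.6%/12 = 2.38333% = 0.0238333.
Level-payment amortization: P = B₀·r / (1 − (1+r)^(−n)) = 6350.00·0.0238333 / (1 − 1.02383^(−18)).
Denominator 1 − (1+r)^(−18) = 0.345554884.
P = 151.342 / 0.345554884 ≈ 437.97.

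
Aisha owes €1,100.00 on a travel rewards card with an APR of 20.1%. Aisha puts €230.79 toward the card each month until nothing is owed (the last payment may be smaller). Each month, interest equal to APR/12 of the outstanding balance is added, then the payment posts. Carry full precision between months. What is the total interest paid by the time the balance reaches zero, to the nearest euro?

Monthly rate r = 20.1%/12 = 1.675% = 0.01675.
Payoff takes n = ⌈−ln(1 − rB₀/P)/ln(1+r)⌉ = ⌈5.009⌉ = 6 payments; the last is €2.04.
Total paid = 5·€230.79 + €2.04 = €1,155.99.
Total interest = total paid − principal = €1,155.99 − €1,100.00 = €55.99.

€56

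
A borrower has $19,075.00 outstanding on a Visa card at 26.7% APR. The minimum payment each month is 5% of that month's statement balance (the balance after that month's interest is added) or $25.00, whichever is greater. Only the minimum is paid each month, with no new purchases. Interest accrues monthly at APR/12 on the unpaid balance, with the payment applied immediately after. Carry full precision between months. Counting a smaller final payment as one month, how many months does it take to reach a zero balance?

Monthly rate r = 26.7%/12 = 2.225% = 0.02225.
While 5% of the post-interest balance exceeds $25.00, each month B ← (B·(1+r))·(1 − 0.05), i.e. B shrinks by the factor (1+r)·0.95 = 0.97114.
This holds for months 1–126. Entering month 127 the balance is $476.25; 5% of the post-interest balance is now below $25.00, so the flat $25.00 minimum applies from here.
From month 127 a fixed $25.00 at rate r clears $476.25 in 26 more payments. Total: 126 + 26 = 152 months.

152 months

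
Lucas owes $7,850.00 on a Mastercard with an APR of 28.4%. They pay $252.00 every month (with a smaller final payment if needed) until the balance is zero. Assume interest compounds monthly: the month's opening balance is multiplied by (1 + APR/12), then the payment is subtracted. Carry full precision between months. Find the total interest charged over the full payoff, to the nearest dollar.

$6,549

Monthly rate r = 28.4%/12 = 2.36667% = 0.0236667.
Payoff takes n = ⌈−ln(1 − rB₀/P)/ln(1+r)⌉ = ⌈57.137⌉ = 58 payments; the last is $34.96.
Total paid = 57·$252.00 + $34.96 = $14,398.96.
Total interest = total paid − principal = $14,398.96 − $7,850.00 = $6,548.96.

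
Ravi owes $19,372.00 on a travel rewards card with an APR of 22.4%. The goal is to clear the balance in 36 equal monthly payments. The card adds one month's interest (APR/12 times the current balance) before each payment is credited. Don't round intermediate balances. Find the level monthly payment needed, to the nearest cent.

$743.84

Monthly rate r = 22.4%/12 = 1.86667% = 0.0186667.
Level-payment amortization: P = B₀·r / (1 − (1+r)^(−n)) = 19372.00·0.0186667 / (1 − 1.01867^(−36)).
Denominator 1 − (1+r)^(−36) = 0.486140283.
P = 361.611 / 0.486140283 ≈ 743.84.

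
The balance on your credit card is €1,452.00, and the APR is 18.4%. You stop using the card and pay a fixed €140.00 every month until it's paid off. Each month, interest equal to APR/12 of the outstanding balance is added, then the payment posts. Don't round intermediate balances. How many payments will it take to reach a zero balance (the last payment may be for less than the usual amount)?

Monthly rate r = 18.4%/12 = 1.53333% = 0.0153333.
Recurrence: B ← B·(1+r) − €140.00.
Month 1: interest €22.26; balance after payment €1,334.26.
Month 2: interest €20.46; balance after payment €1,214.72.
Closed form: n = −ln(1 − rB₀/P)/ln(1+r) = −ln(0.84097)/ln(1.01533) ≈ 11.382, so the balance reaches zero during payment 12.

12 months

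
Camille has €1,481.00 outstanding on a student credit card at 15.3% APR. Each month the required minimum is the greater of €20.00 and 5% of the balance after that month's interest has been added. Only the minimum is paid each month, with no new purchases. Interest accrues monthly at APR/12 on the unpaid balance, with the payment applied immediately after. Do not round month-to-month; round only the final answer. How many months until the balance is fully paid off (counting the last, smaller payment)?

Monthly rate r = 15.3%/12 = 1.275% = 0.01275.
While 5% of the post-interest balance exceeds €20.00, each month B ← (B·(1+r))·(1 − 0.05), i.e. B shrinks by the factor (1+r)·0.95 = 0.96211.
This holds for months 1–35. Entering month 36 the balance is €383.23; 5% of the post-interest balance is now below €20.00, so the flat €20.00 minimum applies from here.
From month 36 a fixed €20.00 at rate r clears €383.23 in 23 more payments. Total: 35 + 23 = 58 months.

58 months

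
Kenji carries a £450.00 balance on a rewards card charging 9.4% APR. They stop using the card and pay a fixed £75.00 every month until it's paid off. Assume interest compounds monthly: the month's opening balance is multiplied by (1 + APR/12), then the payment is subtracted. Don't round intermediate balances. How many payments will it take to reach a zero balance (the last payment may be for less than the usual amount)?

7 payments

Monthly rate r = 9.4%/12 = 0.783333% = 0.00783333.
Recurrence: B ← B·(1+r) − £75.00.
Month 1: interest £3.52; balance after payment £378.52.
Month 2: interest £2.97; balance after payment £306.49.
Closed form: n = −ln(1 − rB₀/P)/ln(1+r) = −ln(0.953)/ln(1.00783) ≈ 6.170, so the balance reaches zero during payment 7.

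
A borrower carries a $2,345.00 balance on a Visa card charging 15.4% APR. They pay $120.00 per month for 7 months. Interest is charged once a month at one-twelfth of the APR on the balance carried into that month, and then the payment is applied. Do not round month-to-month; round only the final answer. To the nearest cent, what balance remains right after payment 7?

Monthly rate r = 15.4%/12 = 1.28333% = 0.0128333.
Each month: B ← B·(1+r) − $120.00.
Month 1: interest $30.09; balance after payment $2,255.09.
Month 2: interest $28.94; balance after payment $2,164.03.
Month 3: interest $27.77; balance after payment $2,071.81.
Month 4: interest $26.59; balance after payment $1,978.39.
Month 5: interest $25.39; balance after payment $1,883.78.
Month 6: interest $24.18; balance after payment $1,787.96.
Month 7: interest $22.95; balance after payment $1,690.90.

$1,690.90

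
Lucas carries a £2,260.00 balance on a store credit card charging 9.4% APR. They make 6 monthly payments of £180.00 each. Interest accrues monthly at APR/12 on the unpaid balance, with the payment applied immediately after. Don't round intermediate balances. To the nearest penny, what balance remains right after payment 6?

£1,266.95

Monthly rate r = 9.4%/12 = 0.783333% = 0.00783333.
Each month: B ← B·(1+r) − £180.00.
Month 1: interest £17.70; balance after payment £2,097.70.
Month 2: interest £16.43; balance after payment £1,934.14.
Month 3: interest £15.15; balance after payment £1,769.29.
Month 4: interest £13.86; balance after payment £1,603.15.
Month 5: interest £12.56; balance after payment £1,435.70.
Month 6: interest £11.25; balance after payment £1,266.95.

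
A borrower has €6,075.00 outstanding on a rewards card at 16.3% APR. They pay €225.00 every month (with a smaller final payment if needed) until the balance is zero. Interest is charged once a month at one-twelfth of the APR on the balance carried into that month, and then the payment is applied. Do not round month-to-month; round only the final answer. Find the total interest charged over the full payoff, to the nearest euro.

Monthly rate r = 16.3%/12 = 1.35833% = 0.0135833.
Payoff takes n = ⌈−ln(1 − rB₀/P)/ln(1+r)⌉ = ⌈33.864⌉ = 34 payments; the last is €194.58.
Total paid = 33·€225.00 + €194.58 = €7,619.58.
Total interest = total paid − principal = €7,619.58 − €6,075.00 = €1,544.58.

€1,545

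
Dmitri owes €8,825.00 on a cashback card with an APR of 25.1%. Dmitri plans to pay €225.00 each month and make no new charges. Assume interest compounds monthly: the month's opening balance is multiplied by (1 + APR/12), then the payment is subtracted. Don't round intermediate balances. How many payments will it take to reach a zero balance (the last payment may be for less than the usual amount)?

83 months

Monthly rate r = 25.1%/12 = 2.09167% = 0.0209167.
Recurrence: B ← B·(1+r) − €225.00.
Month 1: interest €184.59; balance after payment €8,784.59.
Month 2: interest €183.74; balance after payment €8,743.33.
Closed form: n = −ln(1 − rB₀/P)/ln(1+r) = −ln(0.1796)/ln(1.02092) ≈ 82.944, so the balance reaches zero during payment 83.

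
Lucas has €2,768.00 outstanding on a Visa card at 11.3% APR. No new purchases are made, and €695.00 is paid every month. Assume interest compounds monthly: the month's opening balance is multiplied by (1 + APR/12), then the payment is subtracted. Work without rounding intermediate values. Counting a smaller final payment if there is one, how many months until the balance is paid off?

5 payments

Monthly rate r = 11.3%/12 = 0.941667% = 0.00941667.
Recurrence: B ← B·(1+r) − €695.00.
Month 1: interest €26.07; balance after payment €2,099.07.
Month 2: interest €19.77; balance after payment €1,423.83.
Month 3: interest €13.41; balance after payment €742.24.
Month 4: interest €6.99; balance after payment €54.23.
Month 5: interest €0.51; balance after payment €0.00.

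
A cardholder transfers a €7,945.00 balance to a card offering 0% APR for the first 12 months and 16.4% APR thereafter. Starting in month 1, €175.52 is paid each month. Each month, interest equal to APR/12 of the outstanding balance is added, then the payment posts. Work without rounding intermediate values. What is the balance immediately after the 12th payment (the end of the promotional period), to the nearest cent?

Promo months 1–12 at r₀ = 0%/12 = 0; months 13+ at r₁ = 16.4%/12 = 0.0136667.
After month 12 (no interest yet): B = €7,945.00 − 12·€175.52 = €5,838.76.

€5,838.76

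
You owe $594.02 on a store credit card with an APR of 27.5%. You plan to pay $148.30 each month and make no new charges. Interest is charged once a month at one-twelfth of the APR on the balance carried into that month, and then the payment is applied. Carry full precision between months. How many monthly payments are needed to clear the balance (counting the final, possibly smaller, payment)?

Monthly rate r = 27.5%/12 = 2.29167% = 0.0229167.
Recurrence: B ← B·(1+r) − $148.30.
Month 1: interest $13.61; balance after payment $459.33.
Month 2: interest $10.53; balance after payment $321.56.
Month 3: interest $7.37; balance after payment $180.63.
Month 4: interest $4.14; balance after payment $36.47.
Month 5: interest $0.84; balance after payment $0.00.

5 months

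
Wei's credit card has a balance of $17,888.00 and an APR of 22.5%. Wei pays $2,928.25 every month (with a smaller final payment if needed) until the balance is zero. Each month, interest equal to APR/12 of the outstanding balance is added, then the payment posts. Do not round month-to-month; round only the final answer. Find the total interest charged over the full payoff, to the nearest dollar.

$1,294

Monthly rate r = 22.5%/12 = 1.875% = 0.01875.
Payoff takes n = ⌈−ln(1 − rB₀/P)/ln(1+r)⌉ = ⌈6.548⌉ = 7 payments; the last is $1,612.86.
Total paid = 6·$2,928.25 + $1,612.86 = $19,182.36.
Total interest = total paid − principal = $19,182.36 − $17,888.00 = $1,294.36.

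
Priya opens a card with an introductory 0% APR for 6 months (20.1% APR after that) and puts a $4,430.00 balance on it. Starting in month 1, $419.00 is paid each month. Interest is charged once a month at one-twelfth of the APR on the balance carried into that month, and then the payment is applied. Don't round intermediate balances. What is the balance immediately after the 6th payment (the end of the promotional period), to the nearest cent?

$1,916.00

Promo months 1–6 at r₀ = 0%/12 = 0; months 7+ at r₁ = 20.1%/12 = 0.01675.
After month 6 (no interest yet): B = $4,430.00 − 6·$419.00 = $1,916.00.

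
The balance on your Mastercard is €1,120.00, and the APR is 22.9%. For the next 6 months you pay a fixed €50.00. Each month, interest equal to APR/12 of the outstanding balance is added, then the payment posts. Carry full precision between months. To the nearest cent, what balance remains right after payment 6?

Monthly rate r = 22.9%/12 = 1.90833% = 0.0190833.
Each month: B ← B·(1+r) − €50.00.
Month 1: interest €21.37; balance after payment €1,091.37.
Month 2: interest €20.83; balance after payment €1,062.20.
Month 3: interest €20.27; balance after payment €1,032.47.
Month 4: interest €19.70; balance after payment €1,002.17.
Month 5: interest €19.12; balance after payment €971.30.
Month 6: interest €18.54; balance after payment €939.83.

€939.83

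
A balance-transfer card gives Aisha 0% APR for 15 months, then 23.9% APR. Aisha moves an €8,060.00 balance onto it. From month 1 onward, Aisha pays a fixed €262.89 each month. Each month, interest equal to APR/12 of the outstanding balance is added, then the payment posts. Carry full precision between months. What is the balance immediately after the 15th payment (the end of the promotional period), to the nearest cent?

€4,116.65

Promo months 1–15 at r₀ = 0%/12 = 0; months 16+ at r₁ = 23.9%/12 = 0.0199167.
After month 15 (no interest yet): B = €8,060.00 − 15·€262.89 = €4,116.65.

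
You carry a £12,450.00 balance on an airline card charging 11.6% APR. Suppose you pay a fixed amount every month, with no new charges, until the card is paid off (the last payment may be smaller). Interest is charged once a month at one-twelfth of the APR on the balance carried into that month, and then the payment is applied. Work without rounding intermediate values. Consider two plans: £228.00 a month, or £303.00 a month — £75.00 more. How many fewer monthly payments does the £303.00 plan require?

Monthly rate r = 11.6%/12 = 0.966667% = 0.00966667.
At £228.00/mo: n = ⌈−ln(1 − rB₀/P)/ln(1+r)⌉ = 79 payments (last £1.94); total interest = total paid − £12,450.00 = £5,335.94.
At £303.00/mo: 53 payments (last £186.44); total interest £3,492.44.
Payments saved = 79 − 53 = 26.

26 fewer payments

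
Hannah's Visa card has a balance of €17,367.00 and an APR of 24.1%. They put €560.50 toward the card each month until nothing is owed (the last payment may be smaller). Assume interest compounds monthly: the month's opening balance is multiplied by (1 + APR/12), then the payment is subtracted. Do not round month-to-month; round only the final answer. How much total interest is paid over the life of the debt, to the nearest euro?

€10,077

Monthly rate r = 24.1%/12 = 2.00833% = 0.0200833.
Payoff takes n = ⌈−ln(1 − rB₀/P)/ln(1+r)⌉ = ⌈48.963⌉ = 49 payments; the last is €540.04.
Total paid = 48·€560.50 + €540.04 = €27,444.04.
Total interest = total paid − principal = €27,444.04 − €17,367.00 = €10,077.04.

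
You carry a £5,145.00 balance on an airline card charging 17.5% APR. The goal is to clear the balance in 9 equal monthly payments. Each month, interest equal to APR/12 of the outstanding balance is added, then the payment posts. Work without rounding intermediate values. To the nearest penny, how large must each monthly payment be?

Monthly rate r = 17.5%/12 = 1.45833% = 0.0145833.
Level-payment amortization: P = B₀·r / (1 − (1+r)^(−n)) = 5145.00·0.0145833 / (1 − 1.01458^(−9)).
Denominator 1 − (1+r)^(−9) = 0.122169865.
P = 75.0312 / 0.122169865 ≈ 614.16.

£614.16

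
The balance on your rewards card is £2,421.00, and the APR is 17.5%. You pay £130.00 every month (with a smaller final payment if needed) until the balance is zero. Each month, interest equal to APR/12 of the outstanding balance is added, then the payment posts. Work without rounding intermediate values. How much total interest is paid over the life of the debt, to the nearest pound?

£424

Monthly rate r = 17.5%/12 = 1.45833% = 0.0145833.
Payoff takes n = ⌈−ln(1 − rB₀/P)/ln(1+r)⌉ = ⌈21.887⌉ = 22 payments; the last is £115.46.
Total paid = 21·£130.00 + £115.46 = £2,845.46.
Total interest = total paid − principal = £2,845.46 − £2,421.00 = £424.46.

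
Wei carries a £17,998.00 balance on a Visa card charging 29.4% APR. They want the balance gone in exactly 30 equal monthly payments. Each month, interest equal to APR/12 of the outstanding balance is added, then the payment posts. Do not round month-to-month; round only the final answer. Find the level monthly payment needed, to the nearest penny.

Monthly rate r = 29.4%/12 = 2.45% = 0.0245.
Level-payment amortization: P = B₀·r / (1 − (1+r)^(−n)) = 17998.00·0.0245 / (1 − 1.0245^(−30)).
Denominator 1 − (1+r)^(−30) = 0.516227566.
P = 440.951 / 0.516227566 ≈ 854.18.

£854.18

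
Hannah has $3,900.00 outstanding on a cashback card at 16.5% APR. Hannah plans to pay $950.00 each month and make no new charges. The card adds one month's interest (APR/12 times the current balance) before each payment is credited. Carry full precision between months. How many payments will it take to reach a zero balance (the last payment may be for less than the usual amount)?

5 months

Monthly rate r = 16.5%/12 = 1.375% = 0.01375.
Recurrence: B ← B·(1+r) − $950.00.
Month 1: interest $53.62; balance after payment $3,003.62.
Month 2: interest $41.30; balance after payment $2,094.92.
Month 3: interest $28.81; balance after payment $1,173.73.
Month 4: interest $16.14; balance after payment $239.87.
Month 5: interest $3.30; balance after payment $0.00.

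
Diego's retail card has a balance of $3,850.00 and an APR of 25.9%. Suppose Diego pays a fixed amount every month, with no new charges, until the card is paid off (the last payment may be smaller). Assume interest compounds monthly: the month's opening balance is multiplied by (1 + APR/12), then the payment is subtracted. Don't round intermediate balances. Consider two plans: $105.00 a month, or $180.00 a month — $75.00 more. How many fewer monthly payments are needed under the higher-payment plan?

45 fewer payments

Monthly rate r = 25.9%/12 = 2.15833% = 0.0215833.
At $105.00/mo: n = ⌈−ln(1 − rB₀/P)/ln(1+r)⌉ = 74 payments (last $41.88); total interest = total paid − $3,850.00 = $3,856.88.
At $180.00/mo: 29 payments (last $179.81); total interest $1,369.81.
Payments saved = 74 − 29 = 45.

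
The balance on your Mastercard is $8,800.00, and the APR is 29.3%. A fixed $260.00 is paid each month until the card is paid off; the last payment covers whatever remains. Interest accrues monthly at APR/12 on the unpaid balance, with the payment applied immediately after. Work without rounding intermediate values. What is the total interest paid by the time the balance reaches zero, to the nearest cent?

$10,073.59

Monthly rate r = 29.3%/12 = 2.44167% = 0.0244167.
Payoff takes n = ⌈−ln(1 − rB₀/P)/ln(1+r)⌉ = ⌈72.588⌉ = 73 payments; the last is $153.59.
Total paid = 72·$260.00 + $153.59 = $18,873.59.
Total interest = total paid − principal = $18,873.59 − $8,800.00 = $10,073.59.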